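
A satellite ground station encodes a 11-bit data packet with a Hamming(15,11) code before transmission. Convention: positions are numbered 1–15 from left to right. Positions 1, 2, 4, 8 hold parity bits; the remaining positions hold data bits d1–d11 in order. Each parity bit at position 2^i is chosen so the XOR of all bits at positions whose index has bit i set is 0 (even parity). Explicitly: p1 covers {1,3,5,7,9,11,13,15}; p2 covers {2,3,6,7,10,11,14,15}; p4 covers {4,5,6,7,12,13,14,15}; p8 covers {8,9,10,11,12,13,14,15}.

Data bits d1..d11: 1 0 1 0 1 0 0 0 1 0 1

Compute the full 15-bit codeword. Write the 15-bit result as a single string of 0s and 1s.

011101011000101

Place data at non-parity positions: p1 p2 1 p4 0 1 0 p8 1 0 0 0 1 0 1
p1 (pos 1,3,5,7,9,11,13,15): XOR of data positions = 1⊕0⊕0⊕1⊕0⊕1⊕1 = 0
p2 (pos 2,3,6,7,10,11,14,15): XOR of data positions = 1⊕1⊕0⊕0⊕0⊕0⊕1 = 1
p4 (pos 4,5,6,7,12,13,14,15): XOR of data positions = 0⊕1⊕0⊕0⊕1⊕0⊕1 = 1
p8 (pos 8,9,10,11,12,13,14,15): XOR of data positions = 1⊕0⊕0⊕0⊕1⊕0⊕1 = 1
Codeword: 011101011000101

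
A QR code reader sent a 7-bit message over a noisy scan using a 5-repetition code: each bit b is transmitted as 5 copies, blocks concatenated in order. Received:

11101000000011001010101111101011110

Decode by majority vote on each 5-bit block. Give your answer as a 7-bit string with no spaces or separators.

1000111

Block 1 (11101): 4 ones → 1
Block 2 (00000): 0 ones → 0
Block 3 (00110): 2 ones → 0
Block 4 (01010): 2 ones → 0
Block 5 (10111): 4 ones → 1
Block 6 (11010): 3 ones → 1
Block 7 (11110): 4 ones → 1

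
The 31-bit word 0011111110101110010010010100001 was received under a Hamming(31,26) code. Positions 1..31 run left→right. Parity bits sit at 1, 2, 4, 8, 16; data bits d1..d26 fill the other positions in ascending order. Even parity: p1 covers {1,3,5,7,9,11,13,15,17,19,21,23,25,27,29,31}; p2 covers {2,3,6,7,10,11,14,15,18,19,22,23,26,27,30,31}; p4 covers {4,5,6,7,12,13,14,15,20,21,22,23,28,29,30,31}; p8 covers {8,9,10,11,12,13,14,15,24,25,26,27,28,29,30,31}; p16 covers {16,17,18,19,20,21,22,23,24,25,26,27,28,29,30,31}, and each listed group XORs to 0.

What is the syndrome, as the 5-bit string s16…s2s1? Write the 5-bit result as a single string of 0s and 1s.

11111

s1 (pos 1,3,5,7,9,11,13,15,17,19,21,23,25,27,29,31): 0⊕1⊕1⊕1⊕1⊕1⊕1⊕1⊕0⊕0⊕1⊕0⊕0⊕0⊕0⊕1 = 1
s2 (pos 2,3,6,7,10,11,14,15,18,19,22,23,26,27,30,31): 0⊕1⊕1⊕1⊕0⊕1⊕1⊕1⊕1⊕0⊕0⊕0⊕1⊕0⊕0⊕1 = 1
s4 (pos 4,5,6,7,12,13,14,15,20,21,22,23,28,29,30,31): 1⊕1⊕1⊕1⊕0⊕1⊕1⊕1⊕0⊕1⊕0⊕0⊕0⊕0⊕0⊕1 = 1
s8 (pos 8,9,10,11,12,13,14,15,24,25,26,27,28,29,30,31): 1⊕1⊕0⊕1⊕0⊕1⊕1⊕1⊕1⊕0⊕1⊕0⊕0⊕0⊕0⊕1 = 1
s16 (pos 16,17,18,19,20,21,22,23,24,25,26,27,28,29,30,31): 0⊕0⊕1⊕0⊕0⊕1⊕0⊕0⊕1⊕0⊕1⊕0⊕0⊕0⊕0⊕1 = 1
Syndrome s16…s1 = 11111 → error at position 31.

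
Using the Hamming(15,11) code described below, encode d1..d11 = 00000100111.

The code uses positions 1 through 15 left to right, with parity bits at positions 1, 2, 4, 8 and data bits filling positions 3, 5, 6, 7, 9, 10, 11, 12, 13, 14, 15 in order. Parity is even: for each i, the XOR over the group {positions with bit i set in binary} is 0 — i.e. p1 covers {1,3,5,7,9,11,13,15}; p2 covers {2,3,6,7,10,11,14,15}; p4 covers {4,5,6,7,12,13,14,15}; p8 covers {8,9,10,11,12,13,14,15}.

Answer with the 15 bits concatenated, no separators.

010100000100111

Place data at non-parity positions: p1 p2 0 p4 0 0 0 p8 0 1 0 0 1 1 1
p1 (pos 1,3,5,7,9,11,13,15): XOR of data positions = 0⊕0⊕0⊕0⊕0⊕1⊕1 = 0
p2 (pos 2,3,6,7,10,11,14,15): XOR of data positions = 0⊕0⊕0⊕1⊕0⊕1⊕1 = 1
p4 (pos 4,5,6,7,12,13,14,15): XOR of data positions = 0⊕0⊕0⊕0⊕1⊕1⊕1 = 1
p8 (pos 8,9,10,11,12,13,14,15): XOR of data positions = 0⊕1⊕0⊕0⊕1⊕1⊕1 = 0
Codeword: 010100000100111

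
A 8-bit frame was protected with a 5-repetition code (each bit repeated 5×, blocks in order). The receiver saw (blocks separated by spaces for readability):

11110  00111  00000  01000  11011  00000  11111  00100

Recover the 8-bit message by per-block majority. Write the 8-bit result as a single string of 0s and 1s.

11001010

Block 1 (11110): 4 ones → 1
Block 2 (00111): 3 ones → 1
Block 3 (00000): 0 ones → 0
Block 4 (01000): 1 one → 0
Block 5 (11011): 4 ones → 1
Block 6 (00000): 0 ones → 0
Block 7 (11111): 5 ones → 1
Block 8 (00100): 1 one → 0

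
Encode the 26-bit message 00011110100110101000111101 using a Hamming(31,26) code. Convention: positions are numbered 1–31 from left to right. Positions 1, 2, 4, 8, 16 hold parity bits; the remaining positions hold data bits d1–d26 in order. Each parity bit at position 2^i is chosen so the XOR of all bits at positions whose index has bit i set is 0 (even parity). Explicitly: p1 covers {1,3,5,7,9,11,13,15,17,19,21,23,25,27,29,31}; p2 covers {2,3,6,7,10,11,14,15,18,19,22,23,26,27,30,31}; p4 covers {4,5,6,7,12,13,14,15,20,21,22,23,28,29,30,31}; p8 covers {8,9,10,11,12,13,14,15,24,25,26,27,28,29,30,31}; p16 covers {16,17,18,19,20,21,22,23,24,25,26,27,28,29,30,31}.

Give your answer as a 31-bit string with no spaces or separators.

0001001111101001110101000111101

Place data at non-parity positions: p1 p2 0 p4 0 0 1 p8 1 1 1 0 1 0 0 p16 1 1 0 1 0 1 0 0 0 1 1 1 1 0 1
p1 (pos 1,3,5,7,9,11,13,15,17,19,21,23,25,27,29,31): XOR of data positions = 0⊕0⊕1⊕1⊕1⊕1⊕0⊕1⊕0⊕0⊕0⊕0⊕1⊕1⊕1 = 0
p2 (pos 2,3,6,7,10,11,14,15,18,19,22,23,26,27,30,31): XOR of data positions = 0⊕0⊕1⊕1⊕1⊕0⊕0⊕1⊕0⊕1⊕0⊕1⊕1⊕0⊕1 = 0
p4 (pos 4,5,6,7,12,13,14,15,20,21,22,23,28,29,30,31): XOR of data positions = 0⊕0⊕1⊕0⊕1⊕0⊕0⊕1⊕0⊕1⊕0⊕1⊕1⊕0⊕1 = 1
p8 (pos 8,9,10,11,12,13,14,15,24,25,26,27,28,29,30,31): XOR of data positions = 1⊕1⊕1⊕0⊕1⊕0⊕0⊕0⊕0⊕1⊕1⊕1⊕1⊕0⊕1 = 1
p16 (pos 16,17,18,19,20,21,22,23,24,25,26,27,28,29,30,31): XOR of data positions = 1⊕1⊕0⊕1⊕0⊕1⊕0⊕0⊕0⊕1⊕1⊕1⊕1⊕0⊕1 = 1
Codeword: 0001001111101001110101000111101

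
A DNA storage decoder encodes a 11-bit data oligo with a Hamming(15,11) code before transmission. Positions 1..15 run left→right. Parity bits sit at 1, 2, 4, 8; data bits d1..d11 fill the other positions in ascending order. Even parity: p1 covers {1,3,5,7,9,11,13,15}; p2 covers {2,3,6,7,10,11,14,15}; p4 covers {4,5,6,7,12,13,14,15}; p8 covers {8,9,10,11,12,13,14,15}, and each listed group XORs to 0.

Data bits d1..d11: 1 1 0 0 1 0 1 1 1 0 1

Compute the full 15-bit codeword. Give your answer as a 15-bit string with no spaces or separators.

Place data at non-parity positions: p1 p2 1 p4 1 0 0 p8 1 0 1 1 1 0 1
p1 (pos 1,3,5,7,9,11,13,15): XOR of data positions = 1⊕1⊕0⊕1⊕1⊕1⊕1 = 0
p2 (pos 2,3,6,7,10,11,14,15): XOR of data positions = 1⊕0⊕0⊕0⊕1⊕0⊕1 = 1
p4 (pos 4,5,6,7,12,13,14,15): XOR of data positions = 1⊕0⊕0⊕1⊕1⊕0⊕1 = 0
p8 (pos 8,9,10,11,12,13,14,15): XOR of data positions = 1⊕0⊕1⊕1⊕1⊕0⊕1 = 1
Codeword: 011010011011101

011010011011101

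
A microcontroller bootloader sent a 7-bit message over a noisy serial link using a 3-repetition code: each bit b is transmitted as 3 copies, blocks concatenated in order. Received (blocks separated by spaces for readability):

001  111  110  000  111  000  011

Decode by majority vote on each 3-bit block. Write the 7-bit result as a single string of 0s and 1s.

Block 1 (001): 1 one → 0
Block 2 (111): 3 ones → 1
Block 3 (110): 2 ones → 1
Block 4 (000): 0 ones → 0
Block 5 (111): 3 ones → 1
Block 6 (000): 0 ones → 0
Block 7 (011): 2 ones → 1

0110101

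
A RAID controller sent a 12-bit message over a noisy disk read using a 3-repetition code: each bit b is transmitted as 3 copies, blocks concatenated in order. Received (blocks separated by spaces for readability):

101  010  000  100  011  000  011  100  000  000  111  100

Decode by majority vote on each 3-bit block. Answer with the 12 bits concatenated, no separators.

Block 1 (101): 2 ones → 1
Block 2 (010): 1 one → 0
Block 3 (000): 0 ones → 0
Block 4 (100): 1 one → 0
Block 5 (011): 2 ones → 1
Block 6 (000): 0 ones → 0
Block 7 (011): 2 ones → 1
Block 8 (100): 1 one → 0
Block 9 (000): 0 ones → 0
Block 10 (000): 0 ones → 0
Block 11 (111): 3 ones → 1
Block 12 (100): 1 one → 0

100010100010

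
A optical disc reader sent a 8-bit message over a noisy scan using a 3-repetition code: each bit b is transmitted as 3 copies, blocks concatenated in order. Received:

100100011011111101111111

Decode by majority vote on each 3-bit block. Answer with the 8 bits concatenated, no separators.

00111111

Block 1 (100): 1 one → 0
Block 2 (100): 1 one → 0
Block 3 (011): 2 ones → 1
Block 4 (011): 2 ones → 1
Block 5 (111): 3 ones → 1
Block 6 (101): 2 ones → 1
Block 7 (111): 3 ones → 1
Block 8 (111): 3 ones → 1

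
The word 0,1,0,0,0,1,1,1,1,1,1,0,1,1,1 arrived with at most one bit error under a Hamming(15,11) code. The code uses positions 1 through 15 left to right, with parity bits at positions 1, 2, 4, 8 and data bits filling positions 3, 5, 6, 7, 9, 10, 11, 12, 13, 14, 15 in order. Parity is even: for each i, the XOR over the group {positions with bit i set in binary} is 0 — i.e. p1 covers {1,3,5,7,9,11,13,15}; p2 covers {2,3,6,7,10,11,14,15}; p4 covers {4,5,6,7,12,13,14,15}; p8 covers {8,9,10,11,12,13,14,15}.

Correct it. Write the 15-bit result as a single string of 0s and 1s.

s1 (pos 1,3,5,7,9,11,13,15): 0⊕0⊕0⊕1⊕1⊕1⊕1⊕1 = 1
s2 (pos 2,3,6,7,10,11,14,15): 1⊕0⊕1⊕1⊕1⊕1⊕1⊕1 = 1
s4 (pos 4,5,6,7,12,13,14,15): 0⊕0⊕1⊕1⊕0⊕1⊕1⊕1 = 1
s8 (pos 8,9,10,11,12,13,14,15): 1⊕1⊕1⊕1⊕0⊕1⊕1⊕1 = 1
Syndrome s8…s1 = 1111 → error at position 15.
Flip position 15: 010001111110111 → 010001111110110

010001111110110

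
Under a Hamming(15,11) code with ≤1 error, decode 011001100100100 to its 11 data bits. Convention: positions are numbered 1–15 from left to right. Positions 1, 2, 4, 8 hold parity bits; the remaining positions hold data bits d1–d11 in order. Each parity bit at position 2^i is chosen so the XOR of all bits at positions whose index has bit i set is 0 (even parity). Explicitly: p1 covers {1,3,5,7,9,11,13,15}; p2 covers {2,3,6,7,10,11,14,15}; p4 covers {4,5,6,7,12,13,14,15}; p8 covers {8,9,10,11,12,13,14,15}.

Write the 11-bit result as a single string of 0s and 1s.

10100100100

s1 (pos 1,3,5,7,9,11,13,15): 0⊕1⊕0⊕1⊕0⊕0⊕1⊕0 = 1
s2 (pos 2,3,6,7,10,11,14,15): 1⊕1⊕1⊕1⊕1⊕0⊕0⊕0 = 1
s4 (pos 4,5,6,7,12,13,14,15): 0⊕0⊕1⊕1⊕0⊕1⊕0⊕0 = 1
s8 (pos 8,9,10,11,12,13,14,15): 0⊕0⊕1⊕0⊕0⊕1⊕0⊕0 = 0
Syndrome s8…s1 = 0111 → error at position 7.
Flip position 7: 011001100100100 → 011001000100100
Read data bits from positions 3,5,6,7,9,10,11,12,13,14,15: 10100100100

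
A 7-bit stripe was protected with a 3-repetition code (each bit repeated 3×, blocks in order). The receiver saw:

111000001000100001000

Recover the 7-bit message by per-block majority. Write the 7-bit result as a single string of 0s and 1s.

Block 1 (111): 3 ones → 1
Block 2 (000): 0 ones → 0
Block 3 (001): 1 one → 0
Block 4 (000): 0 ones → 0
Block 5 (100): 1 one → 0
Block 6 (001): 1 one → 0
Block 7 (000): 0 ones → 0

1000000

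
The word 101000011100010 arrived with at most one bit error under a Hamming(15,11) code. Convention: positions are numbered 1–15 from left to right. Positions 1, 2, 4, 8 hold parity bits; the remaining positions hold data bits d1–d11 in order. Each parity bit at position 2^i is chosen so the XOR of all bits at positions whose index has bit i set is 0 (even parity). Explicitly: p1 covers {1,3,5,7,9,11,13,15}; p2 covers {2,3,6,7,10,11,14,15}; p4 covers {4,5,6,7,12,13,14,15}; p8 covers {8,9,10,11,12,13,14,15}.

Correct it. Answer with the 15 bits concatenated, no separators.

s1 (pos 1,3,5,7,9,11,13,15): 1⊕1⊕0⊕0⊕1⊕0⊕0⊕0 = 1
s2 (pos 2,3,6,7,10,11,14,15): 0⊕1⊕0⊕0⊕1⊕0⊕1⊕0 = 1
s4 (pos 4,5,6,7,12,13,14,15): 0⊕0⊕0⊕0⊕0⊕0⊕1⊕0 = 1
s8 (pos 8,9,10,11,12,13,14,15): 1⊕1⊕1⊕0⊕0⊕0⊕1⊕0 = 0
Syndrome s8…s1 = 0111 → error at position 7.
Flip position 7: 101000011100010 → 101000111100010

101000111100010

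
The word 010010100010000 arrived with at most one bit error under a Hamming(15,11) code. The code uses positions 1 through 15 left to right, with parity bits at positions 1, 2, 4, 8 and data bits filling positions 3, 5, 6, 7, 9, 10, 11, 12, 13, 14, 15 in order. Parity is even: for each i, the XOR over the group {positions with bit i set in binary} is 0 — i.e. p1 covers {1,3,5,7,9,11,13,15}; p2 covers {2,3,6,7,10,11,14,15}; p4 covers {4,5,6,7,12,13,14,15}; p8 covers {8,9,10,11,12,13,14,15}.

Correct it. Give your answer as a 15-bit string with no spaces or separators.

010010100000000

s1 (pos 1,3,5,7,9,11,13,15): 0⊕0⊕1⊕1⊕0⊕1⊕0⊕0 = 1
s2 (pos 2,3,6,7,10,11,14,15): 1⊕0⊕0⊕1⊕0⊕1⊕0⊕0 = 1
s4 (pos 4,5,6,7,12,13,14,15): 0⊕1⊕0⊕1⊕0⊕0⊕0⊕0 = 0
s8 (pos 8,9,10,11,12,13,14,15): 0⊕0⊕0⊕1⊕0⊕0⊕0⊕0 = 1
Syndrome s8…s1 = 1011 → error at position 11.
Flip position 11: 010010100010000 → 010010100000000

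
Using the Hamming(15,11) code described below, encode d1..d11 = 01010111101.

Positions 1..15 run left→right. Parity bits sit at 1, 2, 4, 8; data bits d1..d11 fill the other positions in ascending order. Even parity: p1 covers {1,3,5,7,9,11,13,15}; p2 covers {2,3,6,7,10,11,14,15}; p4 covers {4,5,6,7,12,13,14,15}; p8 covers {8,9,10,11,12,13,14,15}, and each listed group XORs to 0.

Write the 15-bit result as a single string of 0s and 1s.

100110110111101

Place data at non-parity positions: p1 p2 0 p4 1 0 1 p8 0 1 1 1 1 0 1
p1 (pos 1,3,5,7,9,11,13,15): XOR of data positions = 0⊕1⊕1⊕0⊕1⊕1⊕1 = 1
p2 (pos 2,3,6,7,10,11,14,15): XOR of data positions = 0⊕0⊕1⊕1⊕1⊕0⊕1 = 0
p4 (pos 4,5,6,7,12,13,14,15): XOR of data positions = 1⊕0⊕1⊕1⊕1⊕0⊕1 = 1
p8 (pos 8,9,10,11,12,13,14,15): XOR of data positions = 0⊕1⊕1⊕1⊕1⊕0⊕1 = 1
Codeword: 100110110111101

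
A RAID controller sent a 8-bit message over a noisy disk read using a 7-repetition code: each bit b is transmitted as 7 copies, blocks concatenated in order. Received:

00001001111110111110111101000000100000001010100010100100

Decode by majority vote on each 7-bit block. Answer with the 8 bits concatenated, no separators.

01110000

Block 1 (0000100): 1 one → 0
Block 2 (1111110): 6 ones → 1
Block 3 (1111101): 6 ones → 1
Block 4 (1110100): 4 ones → 1
Block 5 (0000100): 1 one → 0
Block 6 (0000010): 1 one → 0
Block 7 (1010001): 3 ones → 0
Block 8 (0100100): 2 ones → 0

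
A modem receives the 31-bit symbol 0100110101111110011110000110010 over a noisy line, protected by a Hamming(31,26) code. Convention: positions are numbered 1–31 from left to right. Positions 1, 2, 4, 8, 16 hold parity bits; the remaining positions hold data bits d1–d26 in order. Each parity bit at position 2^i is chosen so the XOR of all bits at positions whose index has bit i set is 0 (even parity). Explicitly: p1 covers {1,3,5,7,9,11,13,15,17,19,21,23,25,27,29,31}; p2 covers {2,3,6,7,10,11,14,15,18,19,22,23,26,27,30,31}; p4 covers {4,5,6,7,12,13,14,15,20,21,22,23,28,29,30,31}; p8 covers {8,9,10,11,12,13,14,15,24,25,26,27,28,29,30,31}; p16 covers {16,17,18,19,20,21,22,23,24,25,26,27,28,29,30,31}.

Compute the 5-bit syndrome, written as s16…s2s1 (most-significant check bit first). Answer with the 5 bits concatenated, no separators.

s1 (pos 1,3,5,7,9,11,13,15,17,19,21,23,25,27,29,31): 0⊕0⊕1⊕0⊕0⊕1⊕1⊕1⊕0⊕1⊕1⊕0⊕0⊕1⊕0⊕0 = 1
s2 (pos 2,3,6,7,10,11,14,15,18,19,22,23,26,27,30,31): 1⊕0⊕1⊕0⊕1⊕1⊕1⊕1⊕1⊕1⊕0⊕0⊕1⊕1⊕1⊕0 = 1
s4 (pos 4,5,6,7,12,13,14,15,20,21,22,23,28,29,30,31): 0⊕1⊕1⊕0⊕1⊕1⊕1⊕1⊕1⊕1⊕0⊕0⊕0⊕0⊕1⊕0 = 1
s8 (pos 8,9,10,11,12,13,14,15,24,25,26,27,28,29,30,31): 1⊕0⊕1⊕1⊕1⊕1⊕1⊕1⊕0⊕0⊕1⊕1⊕0⊕0⊕1⊕0 = 0
s16 (pos 16,17,18,19,20,21,22,23,24,25,26,27,28,29,30,31): 0⊕0⊕1⊕1⊕1⊕1⊕0⊕0⊕0⊕0⊕1⊕1⊕0⊕0⊕1⊕0 = 1
Syndrome s16…s1 = 10111 → error at position 23.

10111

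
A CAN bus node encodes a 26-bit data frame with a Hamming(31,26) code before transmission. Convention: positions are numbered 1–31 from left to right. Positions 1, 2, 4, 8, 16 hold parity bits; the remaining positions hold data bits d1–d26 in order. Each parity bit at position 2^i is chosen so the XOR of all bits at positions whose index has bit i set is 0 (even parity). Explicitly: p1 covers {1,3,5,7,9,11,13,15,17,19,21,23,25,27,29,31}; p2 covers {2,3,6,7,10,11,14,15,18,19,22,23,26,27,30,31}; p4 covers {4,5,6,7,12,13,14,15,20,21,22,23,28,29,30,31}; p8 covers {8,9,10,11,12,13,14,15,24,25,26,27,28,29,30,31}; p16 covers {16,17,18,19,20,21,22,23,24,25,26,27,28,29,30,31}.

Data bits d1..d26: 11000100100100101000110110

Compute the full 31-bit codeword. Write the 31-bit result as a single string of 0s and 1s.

Place data at non-parity positions: p1 p2 1 p4 1 0 0 p8 0 1 0 0 1 0 0 p16 1 0 0 1 0 1 0 0 0 1 1 0 1 1 0
p1 (pos 1,3,5,7,9,11,13,15,17,19,21,23,25,27,29,31): XOR of data positions = 1⊕1⊕0⊕0⊕0⊕1⊕0⊕1⊕0⊕0⊕0⊕0⊕1⊕1⊕0 = 0
p2 (pos 2,3,6,7,10,11,14,15,18,19,22,23,26,27,30,31): XOR of data positions = 1⊕0⊕0⊕1⊕0⊕0⊕0⊕0⊕0⊕1⊕0⊕1⊕1⊕1⊕0 = 0
p4 (pos 4,5,6,7,12,13,14,15,20,21,22,23,28,29,30,31): XOR of data positions = 1⊕0⊕0⊕0⊕1⊕0⊕0⊕1⊕0⊕1⊕0⊕0⊕1⊕1⊕0 = 0
p8 (pos 8,9,10,11,12,13,14,15,24,25,26,27,28,29,30,31): XOR of data positions = 0⊕1⊕0⊕0⊕1⊕0⊕0⊕0⊕0⊕1⊕1⊕0⊕1⊕1⊕0 = 0
p16 (pos 16,17,18,19,20,21,22,23,24,25,26,27,28,29,30,31): XOR of data positions = 1⊕0⊕0⊕1⊕0⊕1⊕0⊕0⊕0⊕1⊕1⊕0⊕1⊕1⊕0 = 1
Codeword: 0010100001001001100101000110110

0010100001001001100101000110110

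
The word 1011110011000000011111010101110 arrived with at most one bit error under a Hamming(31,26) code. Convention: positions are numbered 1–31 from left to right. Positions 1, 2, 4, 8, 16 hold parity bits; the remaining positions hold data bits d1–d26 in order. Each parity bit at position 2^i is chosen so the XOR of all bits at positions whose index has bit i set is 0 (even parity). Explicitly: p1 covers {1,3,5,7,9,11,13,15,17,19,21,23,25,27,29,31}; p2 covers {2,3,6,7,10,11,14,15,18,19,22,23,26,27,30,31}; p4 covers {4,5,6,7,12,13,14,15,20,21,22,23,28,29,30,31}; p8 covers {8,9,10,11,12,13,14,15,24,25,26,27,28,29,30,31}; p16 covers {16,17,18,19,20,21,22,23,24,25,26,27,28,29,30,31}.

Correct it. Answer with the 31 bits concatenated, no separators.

1011110011001000011111010101110

s1 (pos 1,3,5,7,9,11,13,15,17,19,21,23,25,27,29,31): 1⊕1⊕1⊕0⊕1⊕0⊕0⊕0⊕0⊕1⊕1⊕0⊕0⊕0⊕1⊕0 = 1
s2 (pos 2,3,6,7,10,11,14,15,18,19,22,23,26,27,30,31): 0⊕1⊕1⊕0⊕1⊕0⊕0⊕0⊕1⊕1⊕1⊕0⊕1⊕0⊕1⊕0 = 0
s4 (pos 4,5,6,7,12,13,14,15,20,21,22,23,28,29,30,31): 1⊕1⊕1⊕0⊕0⊕0⊕0⊕0⊕1⊕1⊕1⊕0⊕1⊕1⊕1⊕0 = 1
s8 (pos 8,9,10,11,12,13,14,15,24,25,26,27,28,29,30,31): 0⊕1⊕1⊕0⊕0⊕0⊕0⊕0⊕1⊕0⊕1⊕0⊕1⊕1⊕1⊕0 = 1
s16 (pos 16,17,18,19,20,21,22,23,24,25,26,27,28,29,30,31): 0⊕0⊕1⊕1⊕1⊕1⊕1⊕0⊕1⊕0⊕1⊕0⊕1⊕1⊕1⊕0 = 0
Syndrome s16…s1 = 01101 → error at position 13.
Flip position 13: 1011110011000000011111010101110 → 1011110011001000011111010101110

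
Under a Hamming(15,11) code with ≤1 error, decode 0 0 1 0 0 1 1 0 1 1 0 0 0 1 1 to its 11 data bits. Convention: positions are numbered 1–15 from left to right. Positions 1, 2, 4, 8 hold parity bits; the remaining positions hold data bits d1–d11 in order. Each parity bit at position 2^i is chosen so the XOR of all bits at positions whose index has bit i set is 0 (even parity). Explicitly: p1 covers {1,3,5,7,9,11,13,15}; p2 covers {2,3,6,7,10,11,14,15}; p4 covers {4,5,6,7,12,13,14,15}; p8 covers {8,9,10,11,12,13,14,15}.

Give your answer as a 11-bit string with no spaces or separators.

10111100011

s1 (pos 1,3,5,7,9,11,13,15): 0⊕1⊕0⊕1⊕1⊕0⊕0⊕1 = 0
s2 (pos 2,3,6,7,10,11,14,15): 0⊕1⊕1⊕1⊕1⊕0⊕1⊕1 = 0
s4 (pos 4,5,6,7,12,13,14,15): 0⊕0⊕1⊕1⊕0⊕0⊕1⊕1 = 0
s8 (pos 8,9,10,11,12,13,14,15): 0⊕1⊕1⊕0⊕0⊕0⊕1⊕1 = 0
Syndrome s8…s1 = 0000 → no error.
Read data bits from positions 3,5,6,7,9,10,11,12,13,14,15: 10111100011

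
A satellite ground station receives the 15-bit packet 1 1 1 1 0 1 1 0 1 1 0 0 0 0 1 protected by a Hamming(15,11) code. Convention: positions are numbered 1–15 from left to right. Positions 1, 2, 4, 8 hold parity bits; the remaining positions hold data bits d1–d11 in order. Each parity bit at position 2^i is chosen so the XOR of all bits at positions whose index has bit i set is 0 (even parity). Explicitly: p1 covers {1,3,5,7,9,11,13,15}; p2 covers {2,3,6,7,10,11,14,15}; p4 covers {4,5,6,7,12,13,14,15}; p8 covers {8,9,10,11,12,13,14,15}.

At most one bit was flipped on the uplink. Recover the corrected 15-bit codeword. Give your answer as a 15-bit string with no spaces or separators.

111101100100001

s1 (pos 1,3,5,7,9,11,13,15): 1⊕1⊕0⊕1⊕1⊕0⊕0⊕1 = 1
s2 (pos 2,3,6,7,10,11,14,15): 1⊕1⊕1⊕1⊕1⊕0⊕0⊕1 = 0
s4 (pos 4,5,6,7,12,13,14,15): 1⊕0⊕1⊕1⊕0⊕0⊕0⊕1 = 0
s8 (pos 8,9,10,11,12,13,14,15): 0⊕1⊕1⊕0⊕0⊕0⊕0⊕1 = 1
Syndrome s8…s1 = 1001 → error at position 9.
Flip position 9: 111101101100001 → 111101100100001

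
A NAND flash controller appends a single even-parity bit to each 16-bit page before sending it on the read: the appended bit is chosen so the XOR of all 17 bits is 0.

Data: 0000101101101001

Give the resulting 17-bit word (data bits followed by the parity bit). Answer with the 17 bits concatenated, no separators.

00001011011010011

XOR of the 16 data bits: 0⊕0⊕0⊕0⊕1⊕0⊕1⊕1⊕0⊕1⊕1⊕0⊕1⊕0⊕0⊕1 = 1
Parity bit = 1 (so all 17 bits XOR to 0).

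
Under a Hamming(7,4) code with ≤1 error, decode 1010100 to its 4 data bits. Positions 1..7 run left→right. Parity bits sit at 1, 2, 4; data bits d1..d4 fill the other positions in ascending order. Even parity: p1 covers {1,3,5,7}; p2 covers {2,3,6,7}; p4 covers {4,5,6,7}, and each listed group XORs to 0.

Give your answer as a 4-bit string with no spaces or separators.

s1 (pos 1,3,5,7): 1⊕1⊕1⊕0 = 1
s2 (pos 2,3,6,7): 0⊕1⊕0⊕0 = 1
s4 (pos 4,5,6,7): 0⊕1⊕0⊕0 = 1
Syndrome s4…s1 = 111 → error at position 7.
Flip position 7: 1010100 → 1010101
Read data bits from positions 3,5,6,7: 1101

1101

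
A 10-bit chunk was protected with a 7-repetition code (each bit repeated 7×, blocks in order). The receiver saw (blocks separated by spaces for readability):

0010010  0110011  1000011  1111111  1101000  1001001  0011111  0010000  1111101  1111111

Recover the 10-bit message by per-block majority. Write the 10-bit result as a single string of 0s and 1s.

0101001011

Block 1 (0010010): 2 ones → 0
Block 2 (0110011): 4 ones → 1
Block 3 (1000011): 3 ones → 0
Block 4 (1111111): 7 ones → 1
Block 5 (1101000): 3 ones → 0
Block 6 (1001001): 3 ones → 0
Block 7 (0011111): 5 ones → 1
Block 8 (0010000): 1 one → 0
Block 9 (1111101): 6 ones → 1
Block 10 (1111111): 7 ones → 1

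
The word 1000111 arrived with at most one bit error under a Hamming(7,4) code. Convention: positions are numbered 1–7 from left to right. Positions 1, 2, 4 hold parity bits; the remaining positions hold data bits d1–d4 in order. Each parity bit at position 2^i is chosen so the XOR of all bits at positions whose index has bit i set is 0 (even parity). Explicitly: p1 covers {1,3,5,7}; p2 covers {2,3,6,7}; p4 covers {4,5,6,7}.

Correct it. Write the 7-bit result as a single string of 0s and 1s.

1000011

s1 (pos 1,3,5,7): 1⊕0⊕1⊕1 = 1
s2 (pos 2,3,6,7): 0⊕0⊕1⊕1 = 0
s4 (pos 4,5,6,7): 0⊕1⊕1⊕1 = 1
Syndrome s4…s1 = 101 → error at position 5.
Flip position 5: 1000111 → 1000011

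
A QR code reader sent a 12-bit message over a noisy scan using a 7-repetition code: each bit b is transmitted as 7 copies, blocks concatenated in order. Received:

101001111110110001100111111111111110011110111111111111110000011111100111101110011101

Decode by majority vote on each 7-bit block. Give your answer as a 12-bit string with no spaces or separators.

Block 1 (1010011): 4 ones → 1
Block 2 (1111011): 6 ones → 1
Block 3 (0001100): 2 ones → 0
Block 4 (1111111): 7 ones → 1
Block 5 (1111111): 7 ones → 1
Block 6 (0011110): 4 ones → 1
Block 7 (1111111): 7 ones → 1
Block 8 (1111111): 7 ones → 1
Block 9 (0000011): 2 ones → 0
Block 10 (1111001): 5 ones → 1
Block 11 (1110111): 6 ones → 1
Block 12 (0011101): 4 ones → 1

110111110111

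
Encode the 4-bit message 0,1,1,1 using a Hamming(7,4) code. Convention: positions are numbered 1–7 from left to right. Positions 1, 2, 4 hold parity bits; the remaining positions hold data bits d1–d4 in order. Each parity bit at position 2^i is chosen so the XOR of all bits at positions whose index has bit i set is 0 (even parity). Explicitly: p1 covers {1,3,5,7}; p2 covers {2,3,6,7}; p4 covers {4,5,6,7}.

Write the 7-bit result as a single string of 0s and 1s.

Place data at non-parity positions: p1 p2 0 p4 1 1 1
p1 (pos 1,3,5,7): XOR of data positions = 0⊕1⊕1 = 0
p2 (pos 2,3,6,7): XOR of data positions = 0⊕1⊕1 = 0
p4 (pos 4,5,6,7): XOR of data positions = 1⊕1⊕1 = 1
Codeword: 0001111

0001111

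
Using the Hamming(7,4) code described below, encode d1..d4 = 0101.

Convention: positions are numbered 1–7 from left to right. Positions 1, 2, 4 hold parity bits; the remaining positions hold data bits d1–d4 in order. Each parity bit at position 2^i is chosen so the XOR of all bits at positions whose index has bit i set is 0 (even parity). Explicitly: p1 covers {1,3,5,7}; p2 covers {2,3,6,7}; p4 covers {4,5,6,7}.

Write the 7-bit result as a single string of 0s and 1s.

Place data at non-parity positions: p1 p2 0 p4 1 0 1
p1 (pos 1,3,5,7): XOR of data positions = 0⊕1⊕1 = 0
p2 (pos 2,3,6,7): XOR of data positions = 0⊕0⊕1 = 1
p4 (pos 4,5,6,7): XOR of data positions = 1⊕0⊕1 = 0
Codeword: 0100101

0100101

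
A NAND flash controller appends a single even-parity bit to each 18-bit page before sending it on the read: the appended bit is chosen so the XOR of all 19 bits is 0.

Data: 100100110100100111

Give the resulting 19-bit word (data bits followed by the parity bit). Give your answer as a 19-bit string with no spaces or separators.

XOR of the 18 data bits: 1⊕0⊕0⊕1⊕0⊕0⊕1⊕1⊕0⊕1⊕0⊕0⊕1⊕0⊕0⊕1⊕1⊕1 = 1
Parity bit = 1 (so all 19 bits XOR to 0).

1001001101001001111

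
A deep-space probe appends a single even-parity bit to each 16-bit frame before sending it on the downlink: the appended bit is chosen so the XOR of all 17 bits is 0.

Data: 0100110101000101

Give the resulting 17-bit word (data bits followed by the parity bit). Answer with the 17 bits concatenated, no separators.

01001101010001011

XOR of the 16 data bits: 0⊕1⊕0⊕0⊕1⊕1⊕0⊕1⊕0⊕1⊕0⊕0⊕0⊕1⊕0⊕1 = 1
Parity bit = 1 (so all 17 bits XOR to 0).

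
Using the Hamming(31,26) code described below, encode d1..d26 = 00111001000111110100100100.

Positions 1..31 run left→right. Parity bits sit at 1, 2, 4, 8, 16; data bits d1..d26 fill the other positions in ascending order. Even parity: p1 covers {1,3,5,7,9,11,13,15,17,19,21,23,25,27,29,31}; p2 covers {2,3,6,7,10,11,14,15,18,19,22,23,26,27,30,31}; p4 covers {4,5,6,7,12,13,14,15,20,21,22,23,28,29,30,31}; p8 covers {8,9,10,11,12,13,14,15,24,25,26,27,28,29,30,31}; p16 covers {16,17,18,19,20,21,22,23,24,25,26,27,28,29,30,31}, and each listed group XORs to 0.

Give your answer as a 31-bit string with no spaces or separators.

1001011010010000111110100100100

Place data at non-parity positions: p1 p2 0 p4 0 1 1 p8 1 0 0 1 0 0 0 p16 1 1 1 1 1 0 1 0 0 1 0 0 1 0 0
p1 (pos 1,3,5,7,9,11,13,15,17,19,21,23,25,27,29,31): XOR of data positions = 0⊕0⊕1⊕1⊕0⊕0⊕0⊕1⊕1⊕1⊕1⊕0⊕0⊕1⊕0 = 1
p2 (pos 2,3,6,7,10,11,14,15,18,19,22,23,26,27,30,31): XOR of data positions = 0⊕1⊕1⊕0⊕0⊕0⊕0⊕1⊕1⊕0⊕1⊕1⊕0⊕0⊕0 = 0
p4 (pos 4,5,6,7,12,13,14,15,20,21,22,23,28,29,30,31): XOR of data positions = 0⊕1⊕1⊕1⊕0⊕0⊕0⊕1⊕1⊕0⊕1⊕0⊕1⊕0⊕0 = 1
p8 (pos 8,9,10,11,12,13,14,15,24,25,26,27,28,29,30,31): XOR of data positions = 1⊕0⊕0⊕1⊕0⊕0⊕0⊕0⊕0⊕1⊕0⊕0⊕1⊕0⊕0 = 0
p16 (pos 16,17,18,19,20,21,22,23,24,25,26,27,28,29,30,31): XOR of data positions = 1⊕1⊕1⊕1⊕1⊕0⊕1⊕0⊕0⊕1⊕0⊕0⊕1⊕0⊕0 = 0
Codeword: 1001011010010000111110100100100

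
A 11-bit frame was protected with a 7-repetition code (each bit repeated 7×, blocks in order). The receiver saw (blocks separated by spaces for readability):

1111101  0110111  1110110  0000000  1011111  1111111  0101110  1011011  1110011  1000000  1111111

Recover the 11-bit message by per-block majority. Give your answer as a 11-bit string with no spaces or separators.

Block 1 (1111101): 6 ones → 1
Block 2 (0110111): 5 ones → 1
Block 3 (1110110): 5 ones → 1
Block 4 (0000000): 0 ones → 0
Block 5 (1011111): 6 ones → 1
Block 6 (1111111): 7 ones → 1
Block 7 (0101110): 4 ones → 1
Block 8 (1011011): 5 ones → 1
Block 9 (1110011): 5 ones → 1
Block 10 (1000000): 1 one → 0
Block 11 (1111111): 7 ones → 1

11101111101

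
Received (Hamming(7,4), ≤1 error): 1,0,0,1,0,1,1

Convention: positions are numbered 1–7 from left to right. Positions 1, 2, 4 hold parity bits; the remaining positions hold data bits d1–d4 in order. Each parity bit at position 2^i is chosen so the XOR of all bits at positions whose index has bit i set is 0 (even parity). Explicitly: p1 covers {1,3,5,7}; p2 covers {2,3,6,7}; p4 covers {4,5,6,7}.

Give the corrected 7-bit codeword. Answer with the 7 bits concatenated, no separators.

s1 (pos 1,3,5,7): 1⊕0⊕0⊕1 = 0
s2 (pos 2,3,6,7): 0⊕0⊕1⊕1 = 0
s4 (pos 4,5,6,7): 1⊕0⊕1⊕1 = 1
Syndrome s4…s1 = 100 → error at position 4.
Flip position 4: 1001011 → 1000011

1000011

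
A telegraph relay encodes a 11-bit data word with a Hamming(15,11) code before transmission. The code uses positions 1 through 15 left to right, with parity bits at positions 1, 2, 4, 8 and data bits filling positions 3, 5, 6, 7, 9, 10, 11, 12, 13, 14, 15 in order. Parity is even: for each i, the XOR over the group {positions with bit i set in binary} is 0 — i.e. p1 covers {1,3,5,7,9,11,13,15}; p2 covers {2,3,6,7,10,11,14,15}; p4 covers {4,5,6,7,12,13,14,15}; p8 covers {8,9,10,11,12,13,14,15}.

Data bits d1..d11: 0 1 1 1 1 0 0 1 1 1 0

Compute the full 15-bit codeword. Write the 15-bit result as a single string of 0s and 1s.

Place data at non-parity positions: p1 p2 0 p4 1 1 1 p8 1 0 0 1 1 1 0
p1 (pos 1,3,5,7,9,11,13,15): XOR of data positions = 0⊕1⊕1⊕1⊕0⊕1⊕0 = 0
p2 (pos 2,3,6,7,10,11,14,15): XOR of data positions = 0⊕1⊕1⊕0⊕0⊕1⊕0 = 1
p4 (pos 4,5,6,7,12,13,14,15): XOR of data positions = 1⊕1⊕1⊕1⊕1⊕1⊕0 = 0
p8 (pos 8,9,10,11,12,13,14,15): XOR of data positions = 1⊕0⊕0⊕1⊕1⊕1⊕0 = 0
Codeword: 010011101001110

010011101001110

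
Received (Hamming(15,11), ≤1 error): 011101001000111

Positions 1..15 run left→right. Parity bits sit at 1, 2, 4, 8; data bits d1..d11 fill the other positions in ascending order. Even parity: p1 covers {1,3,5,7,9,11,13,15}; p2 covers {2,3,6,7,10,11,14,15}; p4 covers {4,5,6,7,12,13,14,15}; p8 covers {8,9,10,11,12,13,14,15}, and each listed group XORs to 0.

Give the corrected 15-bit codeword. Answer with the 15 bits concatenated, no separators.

s1 (pos 1,3,5,7,9,11,13,15): 0⊕1⊕0⊕0⊕1⊕0⊕1⊕1 = 0
s2 (pos 2,3,6,7,10,11,14,15): 1⊕1⊕1⊕0⊕0⊕0⊕1⊕1 = 1
s4 (pos 4,5,6,7,12,13,14,15): 1⊕0⊕1⊕0⊕0⊕1⊕1⊕1 = 1
s8 (pos 8,9,10,11,12,13,14,15): 0⊕1⊕0⊕0⊕0⊕1⊕1⊕1 = 0
Syndrome s8…s1 = 0110 → error at position 6.
Flip position 6: 011101001000111 → 011100001000111

011100001000111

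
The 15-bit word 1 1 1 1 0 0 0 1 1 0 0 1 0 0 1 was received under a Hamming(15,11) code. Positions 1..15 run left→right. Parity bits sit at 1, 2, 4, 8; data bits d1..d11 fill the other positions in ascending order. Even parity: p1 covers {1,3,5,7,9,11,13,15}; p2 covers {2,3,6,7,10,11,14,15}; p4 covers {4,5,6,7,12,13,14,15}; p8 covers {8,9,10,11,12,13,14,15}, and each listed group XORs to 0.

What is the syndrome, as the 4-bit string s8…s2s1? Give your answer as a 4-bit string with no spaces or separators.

0110

s1 (pos 1,3,5,7,9,11,13,15): 1⊕1⊕0⊕0⊕1⊕0⊕0⊕1 = 0
s2 (pos 2,3,6,7,10,11,14,15): 1⊕1⊕0⊕0⊕0⊕0⊕0⊕1 = 1
s4 (pos 4,5,6,7,12,13,14,15): 1⊕0⊕0⊕0⊕1⊕0⊕0⊕1 = 1
s8 (pos 8,9,10,11,12,13,14,15): 1⊕1⊕0⊕0⊕1⊕0⊕0⊕1 = 0
Syndrome s8…s1 = 0110 → error at position 6.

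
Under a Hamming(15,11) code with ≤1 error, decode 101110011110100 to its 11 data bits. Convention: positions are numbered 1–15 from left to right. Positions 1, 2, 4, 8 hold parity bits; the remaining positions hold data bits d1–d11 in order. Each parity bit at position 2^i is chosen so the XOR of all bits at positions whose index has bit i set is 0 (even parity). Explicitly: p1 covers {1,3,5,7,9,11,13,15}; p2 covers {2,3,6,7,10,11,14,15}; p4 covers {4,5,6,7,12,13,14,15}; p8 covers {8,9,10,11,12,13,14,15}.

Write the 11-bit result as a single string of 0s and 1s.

s1 (pos 1,3,5,7,9,11,13,15): 1⊕1⊕1⊕0⊕1⊕1⊕1⊕0 = 0
s2 (pos 2,3,6,7,10,11,14,15): 0⊕1⊕0⊕0⊕1⊕1⊕0⊕0 = 1
s4 (pos 4,5,6,7,12,13,14,15): 1⊕1⊕0⊕0⊕0⊕1⊕0⊕0 = 1
s8 (pos 8,9,10,11,12,13,14,15): 1⊕1⊕1⊕1⊕0⊕1⊕0⊕0 = 1
Syndrome s8…s1 = 1110 → error at position 14.
Flip position 14: 101110011110100 → 101110011110110
Read data bits from positions 3,5,6,7,9,10,11,12,13,14,15: 11001110110

11001110110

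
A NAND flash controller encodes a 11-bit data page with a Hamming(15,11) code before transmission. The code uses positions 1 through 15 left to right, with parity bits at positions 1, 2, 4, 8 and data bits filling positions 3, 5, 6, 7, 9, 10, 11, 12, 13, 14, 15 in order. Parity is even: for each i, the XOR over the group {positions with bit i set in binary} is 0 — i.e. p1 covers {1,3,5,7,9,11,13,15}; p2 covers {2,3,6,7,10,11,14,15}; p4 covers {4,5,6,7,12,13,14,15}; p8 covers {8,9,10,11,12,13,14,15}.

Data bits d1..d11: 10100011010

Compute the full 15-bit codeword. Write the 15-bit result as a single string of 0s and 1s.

001101010011010

Place data at non-parity positions: p1 p2 1 p4 0 1 0 p8 0 0 1 1 0 1 0
p1 (pos 1,3,5,7,9,11,13,15): XOR of data positions = 1⊕0⊕0⊕0⊕1⊕0⊕0 = 0
p2 (pos 2,3,6,7,10,11,14,15): XOR of data positions = 1⊕1⊕0⊕0⊕1⊕1⊕0 = 0
p4 (pos 4,5,6,7,12,13,14,15): XOR of data positions = 0⊕1⊕0⊕1⊕0⊕1⊕0 = 1
p8 (pos 8,9,10,11,12,13,14,15): XOR of data positions = 0⊕0⊕1⊕1⊕0⊕1⊕0 = 1
Codeword: 001101010011010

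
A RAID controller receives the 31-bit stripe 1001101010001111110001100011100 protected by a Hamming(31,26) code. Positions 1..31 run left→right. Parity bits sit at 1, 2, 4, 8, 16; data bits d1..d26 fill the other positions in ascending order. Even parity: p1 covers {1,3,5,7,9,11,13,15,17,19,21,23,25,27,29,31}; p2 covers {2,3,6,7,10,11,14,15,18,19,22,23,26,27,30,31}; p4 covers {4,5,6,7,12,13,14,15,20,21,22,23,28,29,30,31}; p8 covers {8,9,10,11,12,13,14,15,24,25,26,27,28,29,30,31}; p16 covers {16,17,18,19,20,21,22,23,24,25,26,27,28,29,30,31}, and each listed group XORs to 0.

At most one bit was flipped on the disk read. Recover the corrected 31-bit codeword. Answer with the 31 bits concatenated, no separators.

s1 (pos 1,3,5,7,9,11,13,15,17,19,21,23,25,27,29,31): 1⊕0⊕1⊕1⊕1⊕0⊕1⊕1⊕1⊕0⊕0⊕1⊕0⊕1⊕1⊕0 = 0
s2 (pos 2,3,6,7,10,11,14,15,18,19,22,23,26,27,30,31): 0⊕0⊕0⊕1⊕0⊕0⊕1⊕1⊕1⊕0⊕1⊕1⊕0⊕1⊕0⊕0 = 1
s4 (pos 4,5,6,7,12,13,14,15,20,21,22,23,28,29,30,31): 1⊕1⊕0⊕1⊕0⊕1⊕1⊕1⊕0⊕0⊕1⊕1⊕1⊕1⊕0⊕0 = 0
s8 (pos 8,9,10,11,12,13,14,15,24,25,26,27,28,29,30,31): 0⊕1⊕0⊕0⊕0⊕1⊕1⊕1⊕0⊕0⊕0⊕1⊕1⊕1⊕0⊕0 = 1
s16 (pos 16,17,18,19,20,21,22,23,24,25,26,27,28,29,30,31): 1⊕1⊕1⊕0⊕0⊕0⊕1⊕1⊕0⊕0⊕0⊕1⊕1⊕1⊕0⊕0 = 0
Syndrome s16…s1 = 01010 → error at position 10.
Flip position 10: 1001101010001111110001100011100 → 1001101011001111110001100011100

1001101011001111110001100011100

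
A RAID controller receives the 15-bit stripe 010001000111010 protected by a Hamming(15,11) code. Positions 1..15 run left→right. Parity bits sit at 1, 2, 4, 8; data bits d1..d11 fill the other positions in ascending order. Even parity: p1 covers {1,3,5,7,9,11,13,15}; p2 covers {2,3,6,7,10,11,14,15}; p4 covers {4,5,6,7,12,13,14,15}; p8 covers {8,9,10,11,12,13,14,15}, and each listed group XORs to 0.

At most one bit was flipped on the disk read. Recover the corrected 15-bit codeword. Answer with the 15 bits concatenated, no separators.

010001100111010

s1 (pos 1,3,5,7,9,11,13,15): 0⊕0⊕0⊕0⊕0⊕1⊕0⊕0 = 1
s2 (pos 2,3,6,7,10,11,14,15): 1⊕0⊕1⊕0⊕1⊕1⊕1⊕0 = 1
s4 (pos 4,5,6,7,12,13,14,15): 0⊕0⊕1⊕0⊕1⊕0⊕1⊕0 = 1
s8 (pos 8,9,10,11,12,13,14,15): 0⊕0⊕1⊕1⊕1⊕0⊕1⊕0 = 0
Syndrome s8…s1 = 0111 → error at position 7.
Flip position 7: 010001000111010 → 010001100111010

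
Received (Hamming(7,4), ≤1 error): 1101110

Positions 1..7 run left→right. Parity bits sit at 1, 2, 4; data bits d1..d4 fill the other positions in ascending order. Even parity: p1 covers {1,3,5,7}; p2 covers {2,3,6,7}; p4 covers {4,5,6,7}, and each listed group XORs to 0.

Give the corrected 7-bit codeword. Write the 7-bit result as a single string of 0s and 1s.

1100110

s1 (pos 1,3,5,7): 1⊕0⊕1⊕0 = 0
s2 (pos 2,3,6,7): 1⊕0⊕1⊕0 = 0
s4 (pos 4,5,6,7): 1⊕1⊕1⊕0 = 1
Syndrome s4…s1 = 100 → error at position 4.
Flip position 4: 1101110 → 1100110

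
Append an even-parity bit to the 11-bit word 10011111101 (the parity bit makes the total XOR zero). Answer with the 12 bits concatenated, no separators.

XOR of the 11 data bits: 1⊕0⊕0⊕1⊕1⊕1⊕1⊕1⊕1⊕0⊕1 = 0
Parity bit = 0 (so all 12 bits XOR to 0).

100111111010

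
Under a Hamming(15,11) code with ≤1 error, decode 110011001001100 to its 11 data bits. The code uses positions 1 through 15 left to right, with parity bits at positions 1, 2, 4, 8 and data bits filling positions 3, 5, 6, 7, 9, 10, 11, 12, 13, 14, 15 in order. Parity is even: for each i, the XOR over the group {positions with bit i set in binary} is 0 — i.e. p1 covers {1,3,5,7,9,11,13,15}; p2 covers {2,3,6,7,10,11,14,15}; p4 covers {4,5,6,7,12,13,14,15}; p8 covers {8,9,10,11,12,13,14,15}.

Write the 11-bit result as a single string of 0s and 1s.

s1 (pos 1,3,5,7,9,11,13,15): 1⊕0⊕1⊕0⊕1⊕0⊕1⊕0 = 0
s2 (pos 2,3,6,7,10,11,14,15): 1⊕0⊕1⊕0⊕0⊕0⊕0⊕0 = 0
s4 (pos 4,5,6,7,12,13,14,15): 0⊕1⊕1⊕0⊕1⊕1⊕0⊕0 = 0
s8 (pos 8,9,10,11,12,13,14,15): 0⊕1⊕0⊕0⊕1⊕1⊕0⊕0 = 1
Syndrome s8…s1 = 1000 → error at position 8.
Flip position 8: 110011001001100 → 110011011001100
Read data bits from positions 3,5,6,7,9,10,11,12,13,14,15: 01101001100

01101001100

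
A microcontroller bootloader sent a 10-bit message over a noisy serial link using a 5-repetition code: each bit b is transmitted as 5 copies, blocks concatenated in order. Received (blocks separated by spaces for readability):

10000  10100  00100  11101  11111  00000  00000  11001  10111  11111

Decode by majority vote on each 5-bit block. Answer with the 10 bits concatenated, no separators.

Block 1 (10000): 1 one → 0
Block 2 (10100): 2 ones → 0
Block 3 (00100): 1 one → 0
Block 4 (11101): 4 ones → 1
Block 5 (11111): 5 ones → 1
Block 6 (00000): 0 ones → 0
Block 7 (00000): 0 ones → 0
Block 8 (11001): 3 ones → 1
Block 9 (10111): 4 ones → 1
Block 10 (11111): 5 ones → 1

0001100111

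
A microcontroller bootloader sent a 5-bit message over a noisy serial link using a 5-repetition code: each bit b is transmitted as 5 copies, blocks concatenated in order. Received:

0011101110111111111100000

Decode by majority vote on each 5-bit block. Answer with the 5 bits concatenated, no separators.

Block 1 (00111): 3 ones → 1
Block 2 (01110): 3 ones → 1
Block 3 (11111): 5 ones → 1
Block 4 (11111): 5 ones → 1
Block 5 (00000): 0 ones → 0

11110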